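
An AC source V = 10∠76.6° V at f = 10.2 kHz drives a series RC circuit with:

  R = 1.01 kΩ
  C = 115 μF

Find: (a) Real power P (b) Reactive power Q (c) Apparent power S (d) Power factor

Step 1 — Angular frequency: ω = 2π·f = 2π·1.02e+04 = 6.409e+04 rad/s.
Step 2 — Component impedances:
  R: Z = R = 1010 Ω
  C: Z = 1/(jωC) = -j/(ω·C) = 0 - j0.1357 Ω
Step 3 — Series combination: Z_total = R + C = 1010 - j0.1357 Ω = 1010∠-0.0° Ω.
Step 4 — Source phasor: V = 10∠76.6° V = 2.317 + j9.728 V.
Step 5 — Current: I = V / Z = 0.002293 + j0.009632 A = 0.009901∠76.6° A.
Step 6 — Complex power: S = V·I* = 0.09901 - j1.33e-05 VA.
Step 7 — Real power: P = Re(S) = 0.09901 W.
Step 8 — Reactive power: Q = Im(S) = -1.33e-05 VAR.
Step 9 — Apparent power: |S| = 0.09901 VA.
Step 10 — Power factor: PF = P/|S| = 1 (leading).

(a) P = 0.09901 W  (b) Q = -1.33e-05 VAR  (c) S = 0.09901 VA  (d) PF = 1 (leading)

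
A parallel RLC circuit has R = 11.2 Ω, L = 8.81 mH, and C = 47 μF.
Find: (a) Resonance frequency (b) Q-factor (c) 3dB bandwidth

Step 1 — Resonance: ω₀ = 1/√(LC) = 1/√(0.00881·4.7e-05) = 1554 rad/s.
Step 2 — f₀ = ω₀/(2π) = 247.3 Hz.
Step 3 — Parallel Q: Q = R/(ω₀L) = 11.2/(1554·0.00881) = 0.818.
Step 4 — Bandwidth: Δω = ω₀/Q = 1900 rad/s; BW = Δω/(2π) = 302.3 Hz.

(a) f₀ = 247.3 Hz  (b) Q = 0.818  (c) BW = 302.3 Hz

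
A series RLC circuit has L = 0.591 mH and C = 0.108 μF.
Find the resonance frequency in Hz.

Step 1 — Resonance condition Im(Z)=0 gives ω₀ = 1/√(LC).
Step 2 — ω₀ = 1/√(0.000591·1.08e-07) = 1.252e+05 rad/s.
Step 3 — f₀ = ω₀/(2π) = 1.992e+04 Hz.

f₀ = 1.992e+04 Hz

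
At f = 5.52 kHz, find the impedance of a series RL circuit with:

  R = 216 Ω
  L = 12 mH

Step 1 — Angular frequency: ω = 2π·f = 2π·5520 = 3.468e+04 rad/s.
Step 2 — Component impedances:
  R: Z = R = 216 Ω
  L: Z = jωL = j·3.468e+04·0.012 = 0 + j416.2 Ω
Step 3 — Series combination: Z_total = R + L = 216 + j416.2 Ω = 468.9∠62.6° Ω.

Z = 216 + j416.2 Ω = 468.9∠62.6° Ω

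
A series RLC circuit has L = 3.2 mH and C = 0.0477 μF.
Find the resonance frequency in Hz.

Step 1 — Resonance condition Im(Z)=0 gives ω₀ = 1/√(LC).
Step 2 — ω₀ = 1/√(0.0032·4.77e-08) = 8.094e+04 rad/s.
Step 3 — f₀ = ω₀/(2π) = 1.288e+04 Hz.

f₀ = 1.288e+04 Hz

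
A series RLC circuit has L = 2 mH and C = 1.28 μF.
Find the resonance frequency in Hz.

Step 1 — Resonance condition Im(Z)=0 gives ω₀ = 1/√(LC).
Step 2 — ω₀ = 1/√(0.002·1.28e-06) = 1.976e+04 rad/s.
Step 3 — f₀ = ω₀/(2π) = 3146 Hz.

f₀ = 3146 Hz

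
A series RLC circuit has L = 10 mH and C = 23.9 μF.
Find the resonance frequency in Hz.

Step 1 — Resonance condition Im(Z)=0 gives ω₀ = 1/√(LC).
Step 2 — ω₀ = 1/√(0.01·2.39e-05) = 2046 rad/s.
Step 3 — f₀ = ω₀/(2π) = 325.6 Hz.

f₀ = 325.6 Hz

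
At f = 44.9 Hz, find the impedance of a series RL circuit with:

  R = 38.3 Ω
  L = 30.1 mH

Step 1 — Angular frequency: ω = 2π·f = 2π·44.9 = 282.1 rad/s.
Step 2 — Component impedances:
  R: Z = R = 38.3 Ω
  L: Z = jωL = j·282.1·0.0301 = 0 + j8.492 Ω
Step 3 — Series combination: Z_total = R + L = 38.3 + j8.492 Ω = 39.23∠12.5° Ω.

Z = 38.3 + j8.492 Ω = 39.23∠12.5° Ω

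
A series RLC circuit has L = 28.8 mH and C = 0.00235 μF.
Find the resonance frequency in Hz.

Step 1 — Resonance condition Im(Z)=0 gives ω₀ = 1/√(LC).
Step 2 — ω₀ = 1/√(0.0288·2.35e-09) = 1.216e+05 rad/s.
Step 3 — f₀ = ω₀/(2π) = 1.935e+04 Hz.

f₀ = 1.935e+04 Hz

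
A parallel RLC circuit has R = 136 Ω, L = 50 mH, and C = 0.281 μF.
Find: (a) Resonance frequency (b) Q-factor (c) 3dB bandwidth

Step 1 — Resonance: ω₀ = 1/√(LC) = 1/√(0.05·2.81e-07) = 8436 rad/s.
Step 2 — f₀ = ω₀/(2π) = 1343 Hz.
Step 3 — Parallel Q: Q = R/(ω₀L) = 136/(8436·0.05) = 0.3224.
Step 4 — Bandwidth: Δω = ω₀/Q = 2.617e+04 rad/s; BW = Δω/(2π) = 4165 Hz.

(a) f₀ = 1343 Hz  (b) Q = 0.3224  (c) BW = 4165 Hz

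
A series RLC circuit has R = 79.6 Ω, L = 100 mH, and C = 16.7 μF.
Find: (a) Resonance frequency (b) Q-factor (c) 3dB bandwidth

Step 1 — Resonance condition Im(Z)=0 gives ω₀ = 1/√(LC).
Step 2 — ω₀ = 1/√(0.1·1.67e-05) = 773.8 rad/s.
Step 3 — f₀ = ω₀/(2π) = 123.2 Hz.
Step 4 — Series Q: Q = ω₀L/R = 773.8·0.1/79.6 = 0.9721.
Step 5 — 3dB bandwidth: Δω = ω₀/Q = 796 rad/s; BW = Δω/(2π) = 126.7 Hz.

(a) f₀ = 123.2 Hz  (b) Q = 0.9721  (c) BW = 126.7 Hz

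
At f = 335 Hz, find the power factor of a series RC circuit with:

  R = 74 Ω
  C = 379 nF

Step 1 — Angular frequency: ω = 2π·f = 2π·335 = 2105 rad/s.
Step 2 — Component impedances:
  R: Z = R = 74 Ω
  C: Z = 1/(jωC) = -j/(ω·C) = 0 - j1254 Ω
Step 3 — Series combination: Z_total = R + C = 74 - j1254 Ω = 1256∠-86.6° Ω.
Step 4 — Power factor: PF = cos(φ) = Re(Z)/|Z| = 74/1255.7 = 0.05893.
Step 5 — Type: Im(Z) = -1254 ⇒ leading (phase φ = -86.6°).

PF = 0.05893 (leading, φ = -86.6°)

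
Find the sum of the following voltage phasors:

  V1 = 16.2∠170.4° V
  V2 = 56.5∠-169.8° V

Step 1 — Convert each phasor to rectangular form:
  V1 = 16.2·(cos(170.4°) + j·sin(170.4°)) = -15.97 + j2.702 V
  V2 = 56.5·(cos(-169.8°) + j·sin(-169.8°)) = -55.61 - j10.01 V
Step 2 — Sum components: V_total = -71.58 - j7.304 V.
Step 3 — Convert to polar: |V_total| = 71.95 V, ∠V_total = -174.2°.

V_total = 71.95∠-174.2° V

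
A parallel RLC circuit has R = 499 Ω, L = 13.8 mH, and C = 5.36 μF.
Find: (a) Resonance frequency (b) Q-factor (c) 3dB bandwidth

Step 1 — Resonance: ω₀ = 1/√(LC) = 1/√(0.0138·5.36e-06) = 3677 rad/s.
Step 2 — f₀ = ω₀/(2π) = 585.2 Hz.
Step 3 — Parallel Q: Q = R/(ω₀L) = 499/(3677·0.0138) = 9.834.
Step 4 — Bandwidth: Δω = ω₀/Q = 373.9 rad/s; BW = Δω/(2π) = 59.51 Hz.

(a) f₀ = 585.2 Hz  (b) Q = 9.834  (c) BW = 59.51 Hz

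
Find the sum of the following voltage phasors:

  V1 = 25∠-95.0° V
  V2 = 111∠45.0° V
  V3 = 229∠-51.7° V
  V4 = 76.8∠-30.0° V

Step 1 — Convert each phasor to rectangular form:
  V1 = 25·(cos(-95.0°) + j·sin(-95.0°)) = -2.179 - j24.9 V
  V2 = 111·(cos(45.0°) + j·sin(45.0°)) = 78.49 + j78.49 V
  V3 = 229·(cos(-51.7°) + j·sin(-51.7°)) = 141.9 - j179.7 V
  V4 = 76.8·(cos(-30.0°) + j·sin(-30.0°)) = 66.51 - j38.4 V
Step 2 — Sum components: V_total = 284.8 - j164.5 V.
Step 3 — Convert to polar: |V_total| = 328.9 V, ∠V_total = -30.0°.

V_total = 328.9∠-30.0° V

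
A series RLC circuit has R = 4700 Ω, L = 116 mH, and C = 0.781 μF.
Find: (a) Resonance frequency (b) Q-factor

Step 1 — Resonance condition Im(Z)=0 gives ω₀ = 1/√(LC).
Step 2 — ω₀ = 1/√(0.116·7.81e-07) = 3322 rad/s.
Step 3 — f₀ = ω₀/(2π) = 528.8 Hz.
Step 4 — Series Q: Q = ω₀L/R = 3322·0.116/4700 = 0.082.

(a) f₀ = 528.8 Hz  (b) Q = 0.082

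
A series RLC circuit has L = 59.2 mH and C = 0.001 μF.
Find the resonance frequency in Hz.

Step 1 — Resonance condition Im(Z)=0 gives ω₀ = 1/√(LC).
Step 2 — ω₀ = 1/√(0.0592·1e-09) = 1.3e+05 rad/s.
Step 3 — f₀ = ω₀/(2π) = 2.069e+04 Hz.

f₀ = 2.069e+04 Hz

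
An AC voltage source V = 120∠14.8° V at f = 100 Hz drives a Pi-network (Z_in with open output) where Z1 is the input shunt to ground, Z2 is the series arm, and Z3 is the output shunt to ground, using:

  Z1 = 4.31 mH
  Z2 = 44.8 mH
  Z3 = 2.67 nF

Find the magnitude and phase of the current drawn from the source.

Step 1 — Angular frequency: ω = 2π·f = 2π·100 = 628.3 rad/s.
Step 2 — Component impedances:
  Z1: Z = jωL = j·628.3·0.00431 = 0 + j2.708 Ω
  Z2: Z = jωL = j·628.3·0.0448 = 0 + j28.15 Ω
  Z3: Z = 1/(jωC) = -j/(ω·C) = 0 - j5.961e+05 Ω
Step 3 — With open output, the series arm Z2 and the output shunt Z3 appear in series to ground: Z2 + Z3 = 0 - j5.961e+05 Ω.
Step 4 — Parallel with input shunt Z1: Z_in = Z1 || (Z2 + Z3) = 0 + j2.708 Ω = 2.708∠90.0° Ω.
Step 5 — Source phasor: V = 120∠14.8° V = 116 + j30.65 V.
Step 6 — Ohm's law: I = V / Z_total = (116 + j30.65) / (0 + j2.708) = 11.32 - j42.84 A.
Step 7 — Convert to polar: |I| = 44.31 A, ∠I = -75.2°.

I = 44.31∠-75.2° A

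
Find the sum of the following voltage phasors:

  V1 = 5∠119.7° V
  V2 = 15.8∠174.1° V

Step 1 — Convert each phasor to rectangular form:
  V1 = 5·(cos(119.7°) + j·sin(119.7°)) = -2.477 + j4.343 V
  V2 = 15.8·(cos(174.1°) + j·sin(174.1°)) = -15.72 + j1.624 V
Step 2 — Sum components: V_total = -18.19 + j5.967 V.
Step 3 — Convert to polar: |V_total| = 19.15 V, ∠V_total = 161.8°.

V_total = 19.15∠161.8° V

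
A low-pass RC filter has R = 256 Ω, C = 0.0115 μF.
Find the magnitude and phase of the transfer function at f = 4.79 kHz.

Step 1 — Angular frequency: ω = 2π·4790 = 3.01e+04 rad/s.
Step 2 — Transfer function: H(jω) = 1/(1 + jωRC).
Step 3 — Denominator: 1 + jωRC = 1 + j·3.01e+04·256·1.15e-08 = 1 + j0.0886.
Step 4 — H = 0.9922 - j0.08791.
Step 5 — Magnitude: |H| = 0.9961 (-0.0 dB); phase: φ = -5.1°.

|H| = 0.9961 (-0.0 dB), φ = -5.1°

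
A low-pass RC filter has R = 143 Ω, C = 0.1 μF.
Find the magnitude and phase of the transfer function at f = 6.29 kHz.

Step 1 — Angular frequency: ω = 2π·6290 = 3.952e+04 rad/s.
Step 2 — Transfer function: H(jω) = 1/(1 + jωRC).
Step 3 — Denominator: 1 + jωRC = 1 + j·3.952e+04·143·1e-07 = 1 + j0.5652.
Step 4 — H = 0.7579 - j0.4283.
Step 5 — Magnitude: |H| = 0.8706 (-1.2 dB); phase: φ = -29.5°.

|H| = 0.8706 (-1.2 dB), φ = -29.5°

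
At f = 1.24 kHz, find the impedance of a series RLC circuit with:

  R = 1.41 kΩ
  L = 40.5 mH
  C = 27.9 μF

Step 1 — Angular frequency: ω = 2π·f = 2π·1240 = 7791 rad/s.
Step 2 — Component impedances:
  R: Z = R = 1410 Ω
  L: Z = jωL = j·7791·0.0405 = 0 + j315.5 Ω
  C: Z = 1/(jωC) = -j/(ω·C) = 0 - j4.6 Ω
Step 3 — Series combination: Z_total = R + L + C = 1410 + j310.9 Ω = 1444∠12.4° Ω.

Z = 1410 + j310.9 Ω = 1444∠12.4° Ω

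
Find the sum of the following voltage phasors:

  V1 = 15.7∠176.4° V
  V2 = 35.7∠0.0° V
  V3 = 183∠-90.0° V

Step 1 — Convert each phasor to rectangular form:
  V1 = 15.7·(cos(176.4°) + j·sin(176.4°)) = -15.67 + j0.9858 V
  V2 = 35.7·(cos(0.0°) + j·sin(0.0°)) = 35.7 V
  V3 = 183·(cos(-90.0°) + j·sin(-90.0°)) = 0 - j183 V
Step 2 — Sum components: V_total = 20.03 - j182 V.
Step 3 — Convert to polar: |V_total| = 183.1 V, ∠V_total = -83.7°.

V_total = 183.1∠-83.7° V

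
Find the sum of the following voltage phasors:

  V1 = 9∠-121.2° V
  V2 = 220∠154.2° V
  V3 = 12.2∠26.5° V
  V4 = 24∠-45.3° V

Step 1 — Convert each phasor to rectangular form:
  V1 = 9·(cos(-121.2°) + j·sin(-121.2°)) = -4.662 - j7.698 V
  V2 = 220·(cos(154.2°) + j·sin(154.2°)) = -198.1 + j95.75 V
  V3 = 12.2·(cos(26.5°) + j·sin(26.5°)) = 10.92 + j5.444 V
  V4 = 24·(cos(-45.3°) + j·sin(-45.3°)) = 16.88 - j17.06 V
Step 2 — Sum components: V_total = -174.9 + j76.44 V.
Step 3 — Convert to polar: |V_total| = 190.9 V, ∠V_total = 156.4°.

V_total = 190.9∠156.4° V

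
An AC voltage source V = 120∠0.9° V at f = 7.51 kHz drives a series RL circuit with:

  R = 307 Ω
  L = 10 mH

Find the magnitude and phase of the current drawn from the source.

Step 1 — Angular frequency: ω = 2π·f = 2π·7510 = 4.719e+04 rad/s.
Step 2 — Component impedances:
  R: Z = R = 307 Ω
  L: Z = jωL = j·4.719e+04·0.01 = 0 + j471.9 Ω
Step 3 — Series combination: Z_total = R + L = 307 + j471.9 Ω = 562.9∠57.0° Ω.
Step 4 — Source phasor: V = 120∠0.9° V = 120 + j1.885 V.
Step 5 — Ohm's law: I = V / Z_total = (120 + j1.885) / (307 + j471.9) = 0.119 - j0.1768 A.
Step 6 — Convert to polar: |I| = 0.2132 A, ∠I = -56.1°.

I = 0.2132∠-56.1° A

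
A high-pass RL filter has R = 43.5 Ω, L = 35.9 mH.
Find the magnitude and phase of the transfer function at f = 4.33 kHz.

Step 1 — Angular frequency: ω = 2π·4330 = 2.721e+04 rad/s.
Step 2 — Transfer function: H(jω) = jωL/(R + jωL).
Step 3 — Numerator jωL = j·976.7; denominator R + jωL = 43.5 + j976.7.
Step 4 — H = 0.998 + j0.04445.
Step 5 — Magnitude: |H| = 0.999 (-0.0 dB); phase: φ = 2.6°.

|H| = 0.999 (-0.0 dB), φ = 2.6°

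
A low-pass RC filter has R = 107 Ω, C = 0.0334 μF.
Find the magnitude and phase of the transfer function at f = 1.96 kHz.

Step 1 — Angular frequency: ω = 2π·1960 = 1.232e+04 rad/s.
Step 2 — Transfer function: H(jω) = 1/(1 + jωRC).
Step 3 — Denominator: 1 + jωRC = 1 + j·1.232e+04·107·3.34e-08 = 1 + j0.04401.
Step 4 — H = 0.9981 - j0.04393.
Step 5 — Magnitude: |H| = 0.999 (-0.0 dB); phase: φ = -2.5°.

|H| = 0.999 (-0.0 dB), φ = -2.5°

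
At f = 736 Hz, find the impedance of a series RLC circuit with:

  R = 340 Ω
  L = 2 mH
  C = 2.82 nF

Step 1 — Angular frequency: ω = 2π·f = 2π·736 = 4624 rad/s.
Step 2 — Component impedances:
  R: Z = R = 340 Ω
  L: Z = jωL = j·4624·0.002 = 0 + j9.249 Ω
  C: Z = 1/(jωC) = -j/(ω·C) = 0 - j7.668e+04 Ω
Step 3 — Series combination: Z_total = R + L + C = 340 - j7.667e+04 Ω = 7.667e+04∠-89.7° Ω.

Z = 340 - j7.667e+04 Ω = 7.667e+04∠-89.7° Ω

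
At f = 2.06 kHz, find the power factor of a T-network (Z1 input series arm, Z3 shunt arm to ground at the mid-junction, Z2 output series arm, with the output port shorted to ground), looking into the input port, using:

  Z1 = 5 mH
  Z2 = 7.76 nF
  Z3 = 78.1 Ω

Step 1 — Angular frequency: ω = 2π·f = 2π·2060 = 1.294e+04 rad/s.
Step 2 — Component impedances:
  Z1: Z = jωL = j·1.294e+04·0.005 = 0 + j64.72 Ω
  Z2: Z = 1/(jωC) = -j/(ω·C) = 0 - j9956 Ω
  Z3: Z = R = 78.1 Ω
Step 3 — With the output port shorted to ground, the output series arm Z2 runs from the junction to ground; the shunt arm Z3 also runs from the junction to ground. They appear in parallel: Z3 || Z2 = 78.1 - j0.6126 Ω.
Step 4 — Series with input arm Z1: Z_in = Z1 + (Z3 || Z2) = 78.1 + j64.1 Ω = 101∠39.4° Ω.
Step 5 — Power factor: PF = cos(φ) = Re(Z)/|Z| = 78.095/101.04 = 0.7729.
Step 6 — Type: Im(Z) = 64.1 ⇒ lagging (phase φ = 39.4°).

PF = 0.7729 (lagging, φ = 39.4°)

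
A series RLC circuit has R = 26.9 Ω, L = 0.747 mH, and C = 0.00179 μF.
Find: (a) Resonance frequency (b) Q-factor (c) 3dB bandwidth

Step 1 — Resonance: ω₀ = 1/√(LC) = 1/√(0.000747·1.79e-09) = 8.648e+05 rad/s.
Step 2 — f₀ = ω₀/(2π) = 1.376e+05 Hz.
Step 3 — Series Q: Q = ω₀L/R = 8.648e+05·0.000747/26.9 = 24.01.
Step 4 — Bandwidth: Δω = ω₀/Q = 3.601e+04 rad/s; BW = Δω/(2π) = 5731 Hz.

(a) f₀ = 1.376e+05 Hz  (b) Q = 24.01  (c) BW = 5731 Hz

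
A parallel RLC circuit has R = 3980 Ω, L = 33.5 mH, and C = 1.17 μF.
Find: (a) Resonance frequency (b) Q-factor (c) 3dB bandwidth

Step 1 — Resonance: ω₀ = 1/√(LC) = 1/√(0.0335·1.17e-06) = 5051 rad/s.
Step 2 — f₀ = ω₀/(2π) = 803.9 Hz.
Step 3 — Parallel Q: Q = R/(ω₀L) = 3980/(5051·0.0335) = 23.52.
Step 4 — Bandwidth: Δω = ω₀/Q = 214.7 rad/s; BW = Δω/(2π) = 34.18 Hz.

(a) f₀ = 803.9 Hz  (b) Q = 23.52  (c) BW = 34.18 Hz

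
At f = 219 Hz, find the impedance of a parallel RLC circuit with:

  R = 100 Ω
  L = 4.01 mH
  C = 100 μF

Step 1 — Angular frequency: ω = 2π·f = 2π·219 = 1376 rad/s.
Step 2 — Component impedances:
  R: Z = R = 100 Ω
  L: Z = jωL = j·1376·0.00401 = 0 + j5.518 Ω
  C: Z = 1/(jωC) = -j/(ω·C) = 0 - j7.267 Ω
Step 3 — Parallel combination: 1/Z_total = 1/R + 1/L + 1/C; Z_total = 4.991 + j21.78 Ω = 22.34∠77.1° Ω.

Z = 4.991 + j21.78 Ω = 22.34∠77.1° Ω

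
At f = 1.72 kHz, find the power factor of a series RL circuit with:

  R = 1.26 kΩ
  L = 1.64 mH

Step 1 — Angular frequency: ω = 2π·f = 2π·1720 = 1.081e+04 rad/s.
Step 2 — Component impedances:
  R: Z = R = 1260 Ω
  L: Z = jωL = j·1.081e+04·0.00164 = 0 + j17.72 Ω
Step 3 — Series combination: Z_total = R + L = 1260 + j17.72 Ω = 1260∠0.8° Ω.
Step 4 — Power factor: PF = cos(φ) = Re(Z)/|Z| = 1260/1260.1 = 0.9999.
Step 5 — Type: Im(Z) = 17.72 ⇒ lagging (phase φ = 0.8°).

PF = 0.9999 (lagging, φ = 0.8°)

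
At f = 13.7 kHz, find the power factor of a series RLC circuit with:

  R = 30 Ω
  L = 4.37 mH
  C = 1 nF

Step 1 — Angular frequency: ω = 2π·f = 2π·1.37e+04 = 8.608e+04 rad/s.
Step 2 — Component impedances:
  R: Z = R = 30 Ω
  L: Z = jωL = j·8.608e+04·0.00437 = 0 + j376.2 Ω
  C: Z = 1/(jωC) = -j/(ω·C) = 0 - j1.162e+04 Ω
Step 3 — Series combination: Z_total = R + L + C = 30 - j1.124e+04 Ω = 1.124e+04∠-89.8° Ω.
Step 4 — Power factor: PF = cos(φ) = Re(Z)/|Z| = 30/1.124e+04 = 0.002669.
Step 5 — Type: Im(Z) = -1.124e+04 ⇒ leading (phase φ = -89.8°).

PF = 0.002669 (leading, φ = -89.8°)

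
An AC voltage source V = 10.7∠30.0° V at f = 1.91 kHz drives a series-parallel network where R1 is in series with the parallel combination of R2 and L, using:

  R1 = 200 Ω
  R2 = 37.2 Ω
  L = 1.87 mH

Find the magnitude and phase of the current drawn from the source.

Step 1 — Angular frequency: ω = 2π·f = 2π·1910 = 1.2e+04 rad/s.
Step 2 — Component impedances:
  R1: Z = R = 200 Ω
  R2: Z = R = 37.2 Ω
  L: Z = jωL = j·1.2e+04·0.00187 = 0 + j22.44 Ω
Step 3 — Parallel branch: R2 || L = 1/(1/R2 + 1/L) = 9.926 + j16.45 Ω.
Step 4 — Series with R1: Z_total = R1 + (R2 || L) = 209.9 + j16.45 Ω = 210.6∠4.5° Ω.
Step 5 — Source phasor: V = 10.7∠30.0° V = 9.266 + j5.35 V.
Step 6 — Ohm's law: I = V / Z_total = (9.266 + j5.35) / (209.9 + j16.45) = 0.04586 + j0.02189 A.
Step 7 — Convert to polar: |I| = 0.05081 A, ∠I = 25.5°.

I = 0.05081∠25.5° A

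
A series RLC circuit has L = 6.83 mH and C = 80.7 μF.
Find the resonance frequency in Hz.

Step 1 — Resonance condition Im(Z)=0 gives ω₀ = 1/√(LC).
Step 2 — ω₀ = 1/√(0.00683·8.07e-05) = 1347 rad/s.
Step 3 — f₀ = ω₀/(2π) = 214.4 Hz.

f₀ = 214.4 Hz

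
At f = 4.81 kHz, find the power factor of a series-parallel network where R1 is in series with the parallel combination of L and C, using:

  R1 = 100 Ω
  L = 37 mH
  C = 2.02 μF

Step 1 — Angular frequency: ω = 2π·f = 2π·4810 = 3.022e+04 rad/s.
Step 2 — Component impedances:
  R1: Z = R = 100 Ω
  L: Z = jωL = j·3.022e+04·0.037 = 0 + j1118 Ω
  C: Z = 1/(jωC) = -j/(ω·C) = 0 - j16.38 Ω
Step 3 — Parallel branch: L || C = 1/(1/L + 1/C) = 0 - j16.62 Ω.
Step 4 — Series with R1: Z_total = R1 + (L || C) = 100 - j16.62 Ω = 101.4∠-9.4° Ω.
Step 5 — Power factor: PF = cos(φ) = Re(Z)/|Z| = 100/101.37 = 0.9865.
Step 6 — Type: Im(Z) = -16.62 ⇒ leading (phase φ = -9.4°).

PF = 0.9865 (leading, φ = -9.4°)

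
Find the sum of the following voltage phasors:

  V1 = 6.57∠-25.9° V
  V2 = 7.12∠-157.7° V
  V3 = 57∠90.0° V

Step 1 — Convert each phasor to rectangular form:
  V1 = 6.57·(cos(-25.9°) + j·sin(-25.9°)) = 5.91 - j2.87 V
  V2 = 7.12·(cos(-157.7°) + j·sin(-157.7°)) = -6.587 - j2.702 V
  V3 = 57·(cos(90.0°) + j·sin(90.0°)) = 0 + j57 V
Step 2 — Sum components: V_total = -0.6774 + j51.43 V.
Step 3 — Convert to polar: |V_total| = 51.43 V, ∠V_total = 90.8°.

V_total = 51.43∠90.8° V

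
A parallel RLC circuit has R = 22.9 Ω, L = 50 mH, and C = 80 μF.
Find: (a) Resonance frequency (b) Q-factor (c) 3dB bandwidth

Step 1 — Resonance: ω₀ = 1/√(LC) = 1/√(0.05·8e-05) = 500 rad/s.
Step 2 — f₀ = ω₀/(2π) = 79.58 Hz.
Step 3 — Parallel Q: Q = R/(ω₀L) = 22.9/(500·0.05) = 0.916.
Step 4 — Bandwidth: Δω = ω₀/Q = 545.9 rad/s; BW = Δω/(2π) = 86.87 Hz.

(a) f₀ = 79.58 Hz  (b) Q = 0.916  (c) BW = 86.87 Hz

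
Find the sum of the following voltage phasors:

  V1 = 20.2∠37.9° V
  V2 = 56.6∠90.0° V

Step 1 — Convert each phasor to rectangular form:
  V1 = 20.2·(cos(37.9°) + j·sin(37.9°)) = 15.94 + j12.41 V
  V2 = 56.6·(cos(90.0°) + j·sin(90.0°)) = 0 + j56.6 V
Step 2 — Sum components: V_total = 15.94 + j69.01 V.
Step 3 — Convert to polar: |V_total| = 70.83 V, ∠V_total = 77.0°.

V_total = 70.83∠77.0° V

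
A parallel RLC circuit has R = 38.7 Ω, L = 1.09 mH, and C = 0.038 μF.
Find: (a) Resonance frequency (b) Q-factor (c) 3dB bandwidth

Step 1 — Resonance: ω₀ = 1/√(LC) = 1/√(0.00109·3.8e-08) = 1.554e+05 rad/s.
Step 2 — f₀ = ω₀/(2π) = 2.473e+04 Hz.
Step 3 — Parallel Q: Q = R/(ω₀L) = 38.7/(1.554e+05·0.00109) = 0.2285.
Step 4 — Bandwidth: Δω = ω₀/Q = 6.8e+05 rad/s; BW = Δω/(2π) = 1.082e+05 Hz.

(a) f₀ = 2.473e+04 Hz  (b) Q = 0.2285  (c) BW = 1.082e+05 Hz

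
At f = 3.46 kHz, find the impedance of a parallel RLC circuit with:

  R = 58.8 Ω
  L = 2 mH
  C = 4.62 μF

Step 1 — Angular frequency: ω = 2π·f = 2π·3460 = 2.174e+04 rad/s.
Step 2 — Component impedances:
  R: Z = R = 58.8 Ω
  L: Z = jωL = j·2.174e+04·0.002 = 0 + j43.48 Ω
  C: Z = 1/(jωC) = -j/(ω·C) = 0 - j9.956 Ω
Step 3 — Parallel combination: 1/Z_total = 1/R + 1/L + 1/C; Z_total = 2.706 - j12.32 Ω = 12.61∠-77.6° Ω.

Z = 2.706 - j12.32 Ω = 12.61∠-77.6° Ω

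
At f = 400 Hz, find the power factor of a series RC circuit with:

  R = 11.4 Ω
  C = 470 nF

Step 1 — Angular frequency: ω = 2π·f = 2π·400 = 2513 rad/s.
Step 2 — Component impedances:
  R: Z = R = 11.4 Ω
  C: Z = 1/(jωC) = -j/(ω·C) = 0 - j846.6 Ω
Step 3 — Series combination: Z_total = R + C = 11.4 - j846.6 Ω = 846.6∠-89.2° Ω.
Step 4 — Power factor: PF = cos(φ) = Re(Z)/|Z| = 11.4/846.65 = 0.01346.
Step 5 — Type: Im(Z) = -846.6 ⇒ leading (phase φ = -89.2°).

PF = 0.01346 (leading, φ = -89.2°)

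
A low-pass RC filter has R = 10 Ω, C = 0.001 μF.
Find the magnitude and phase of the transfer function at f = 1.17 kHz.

Step 1 — Angular frequency: ω = 2π·1170 = 7351 rad/s.
Step 2 — Transfer function: H(jω) = 1/(1 + jωRC).
Step 3 — Denominator: 1 + jωRC = 1 + j·7351·10·1e-09 = 1 + j7.351e-05.
Step 4 — H = 1 - j7.351e-05.
Step 5 — Magnitude: |H| = 1 (-0.0 dB); phase: φ = -0.0°.

|H| = 1 (-0.0 dB), φ = -0.0°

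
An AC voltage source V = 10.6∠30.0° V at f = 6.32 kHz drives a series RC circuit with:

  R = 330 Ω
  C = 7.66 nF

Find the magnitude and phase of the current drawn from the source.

Step 1 — Angular frequency: ω = 2π·f = 2π·6320 = 3.971e+04 rad/s.
Step 2 — Component impedances:
  R: Z = R = 330 Ω
  C: Z = 1/(jωC) = -j/(ω·C) = 0 - j3288 Ω
Step 3 — Series combination: Z_total = R + C = 330 - j3288 Ω = 3304∠-84.3° Ω.
Step 4 — Source phasor: V = 10.6∠30.0° V = 9.18 + j5.3 V.
Step 5 — Ohm's law: I = V / Z_total = (9.18 + j5.3) / (330 - j3288) = -0.001319 + j0.002925 A.
Step 6 — Convert to polar: |I| = 0.003208 A, ∠I = 114.3°.

I = 0.003208∠114.3° A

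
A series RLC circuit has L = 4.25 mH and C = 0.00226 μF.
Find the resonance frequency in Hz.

Step 1 — Resonance condition Im(Z)=0 gives ω₀ = 1/√(LC).
Step 2 — ω₀ = 1/√(0.00425·2.26e-09) = 3.227e+05 rad/s.
Step 3 — f₀ = ω₀/(2π) = 5.135e+04 Hz.

f₀ = 5.135e+04 Hz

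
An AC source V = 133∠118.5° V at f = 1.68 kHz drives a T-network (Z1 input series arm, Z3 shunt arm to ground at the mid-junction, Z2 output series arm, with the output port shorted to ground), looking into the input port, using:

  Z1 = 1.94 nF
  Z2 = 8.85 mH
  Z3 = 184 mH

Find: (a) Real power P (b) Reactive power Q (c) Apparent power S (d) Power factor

Step 1 — Angular frequency: ω = 2π·f = 2π·1680 = 1.056e+04 rad/s.
Step 2 — Component impedances:
  Z1: Z = 1/(jωC) = -j/(ω·C) = 0 - j4.883e+04 Ω
  Z2: Z = jωL = j·1.056e+04·0.00885 = 0 + j93.42 Ω
  Z3: Z = jωL = j·1.056e+04·0.184 = 0 + j1942 Ω
Step 3 — With the output port shorted to ground, the output series arm Z2 runs from the junction to ground; the shunt arm Z3 also runs from the junction to ground. They appear in parallel: Z3 || Z2 = 0 + j89.13 Ω.
Step 4 — Series with input arm Z1: Z_in = Z1 + (Z3 || Z2) = 0 - j4.874e+04 Ω = 4.874e+04∠-90.0° Ω.
Step 5 — Source phasor: V = 133∠118.5° V = -63.46 + j116.9 V.
Step 6 — Current: I = V / Z = -0.002398 - j0.001302 A = 0.002729∠-151.5° A.
Step 7 — Complex power: S = V·I* = 0 - j0.3629 VA.
Step 8 — Real power: P = Re(S) = 0 W.
Step 9 — Reactive power: Q = Im(S) = -0.3629 VAR.
Step 10 — Apparent power: |S| = 0.3629 VA.
Step 11 — Power factor: PF = P/|S| = 0 (leading).

(a) P = 0 W  (b) Q = -0.3629 VAR  (c) S = 0.3629 VA  (d) PF = 0 (leading)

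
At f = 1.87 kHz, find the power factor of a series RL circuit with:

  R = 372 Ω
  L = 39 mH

Step 1 — Angular frequency: ω = 2π·f = 2π·1870 = 1.175e+04 rad/s.
Step 2 — Component impedances:
  R: Z = R = 372 Ω
  L: Z = jωL = j·1.175e+04·0.039 = 0 + j458.2 Ω
Step 3 — Series combination: Z_total = R + L = 372 + j458.2 Ω = 590.2∠50.9° Ω.
Step 4 — Power factor: PF = cos(φ) = Re(Z)/|Z| = 372/590.2 = 0.6303.
Step 5 — Type: Im(Z) = 458.2 ⇒ lagging (phase φ = 50.9°).

PF = 0.6303 (lagging, φ = 50.9°)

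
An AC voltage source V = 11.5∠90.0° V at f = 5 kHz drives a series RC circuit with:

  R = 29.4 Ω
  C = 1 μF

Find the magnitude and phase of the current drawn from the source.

Step 1 — Angular frequency: ω = 2π·f = 2π·5000 = 3.142e+04 rad/s.
Step 2 — Component impedances:
  R: Z = R = 29.4 Ω
  C: Z = 1/(jωC) = -j/(ω·C) = 0 - j31.83 Ω
Step 3 — Series combination: Z_total = R + C = 29.4 - j31.83 Ω = 43.33∠-47.3° Ω.
Step 4 — Source phasor: V = 11.5∠90.0° V = 0 + j11.5 V.
Step 5 — Ohm's law: I = V / Z_total = (0 + j11.5) / (29.4 - j31.83) = -0.195 + j0.1801 A.
Step 6 — Convert to polar: |I| = 0.2654 A, ∠I = 137.3°.

I = 0.2654∠137.3° A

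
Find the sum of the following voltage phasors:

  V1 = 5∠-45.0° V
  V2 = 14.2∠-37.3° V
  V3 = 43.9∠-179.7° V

Step 1 — Convert each phasor to rectangular form:
  V1 = 5·(cos(-45.0°) + j·sin(-45.0°)) = 3.536 - j3.536 V
  V2 = 14.2·(cos(-37.3°) + j·sin(-37.3°)) = 11.3 - j8.605 V
  V3 = 43.9·(cos(-179.7°) + j·sin(-179.7°)) = -43.9 - j0.2299 V
Step 2 — Sum components: V_total = -29.07 - j12.37 V.
Step 3 — Convert to polar: |V_total| = 31.59 V, ∠V_total = -156.9°.

V_total = 31.59∠-156.9° V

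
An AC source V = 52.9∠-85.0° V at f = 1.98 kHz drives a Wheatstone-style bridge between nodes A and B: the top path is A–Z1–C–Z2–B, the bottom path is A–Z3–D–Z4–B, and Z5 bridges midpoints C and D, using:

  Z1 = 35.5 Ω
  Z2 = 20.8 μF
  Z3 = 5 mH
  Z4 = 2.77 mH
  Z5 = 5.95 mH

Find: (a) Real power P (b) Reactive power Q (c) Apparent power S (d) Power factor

Step 1 — Angular frequency: ω = 2π·f = 2π·1980 = 1.244e+04 rad/s.
Step 2 — Component impedances:
  Z1: Z = R = 35.5 Ω
  Z2: Z = 1/(jωC) = -j/(ω·C) = 0 - j3.864 Ω
  Z3: Z = jωL = j·1.244e+04·0.005 = 0 + j62.2 Ω
  Z4: Z = jωL = j·1.244e+04·0.00277 = 0 + j34.46 Ω
  Z5: Z = jωL = j·1.244e+04·0.00595 = 0 + j74.02 Ω
Step 3 — Bridge requires nodal analysis (the Z5 bridge couples midpoints C and D, so the two paths cannot be reduced to a simple series/parallel combination). Setting node B to ground and injecting 1 A at node A, the 3-node admittance system at A, C, D solves to V_A = Z_AB = 32.1 + j9.493 Ω = 33.47∠16.5° Ω.
Step 4 — Source phasor: V = 52.9∠-85.0° V = 4.611 - j52.7 V.
Step 5 — Current: I = V / Z = -0.3144 - j1.549 A = 1.58∠-101.5° A.
Step 6 — Complex power: S = V·I* = 80.17 + j23.71 VA.
Step 7 — Real power: P = Re(S) = 80.17 W.
Step 8 — Reactive power: Q = Im(S) = 23.71 VAR.
Step 9 — Apparent power: |S| = 83.6 VA.
Step 10 — Power factor: PF = P/|S| = 0.9589 (lagging).

(a) P = 80.17 W  (b) Q = 23.71 VAR  (c) S = 83.6 VA  (d) PF = 0.9589 (lagging)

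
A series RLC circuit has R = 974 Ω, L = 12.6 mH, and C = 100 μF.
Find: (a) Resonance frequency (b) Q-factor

Step 1 — Resonance condition Im(Z)=0 gives ω₀ = 1/√(LC).
Step 2 — ω₀ = 1/√(0.0126·0.0001) = 890.9 rad/s.
Step 3 — f₀ = ω₀/(2π) = 141.8 Hz.
Step 4 — Series Q: Q = ω₀L/R = 890.9·0.0126/974 = 0.01152.

(a) f₀ = 141.8 Hz  (b) Q = 0.01152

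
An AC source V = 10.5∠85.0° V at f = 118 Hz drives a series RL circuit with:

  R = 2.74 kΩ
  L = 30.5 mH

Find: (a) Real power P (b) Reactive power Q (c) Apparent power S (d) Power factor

Step 1 — Angular frequency: ω = 2π·f = 2π·118 = 741.4 rad/s.
Step 2 — Component impedances:
  R: Z = R = 2740 Ω
  L: Z = jωL = j·741.4·0.0305 = 0 + j22.61 Ω
Step 3 — Series combination: Z_total = R + L = 2740 + j22.61 Ω = 2740∠0.5° Ω.
Step 4 — Source phasor: V = 10.5∠85.0° V = 0.9151 + j10.46 V.
Step 5 — Current: I = V / Z = 0.0003655 + j0.003815 A = 0.003832∠84.5° A.
Step 6 — Complex power: S = V·I* = 0.04023 + j0.0003321 VA.
Step 7 — Real power: P = Re(S) = 0.04023 W.
Step 8 — Reactive power: Q = Im(S) = 0.0003321 VAR.
Step 9 — Apparent power: |S| = 0.04024 VA.
Step 10 — Power factor: PF = P/|S| = 1 (lagging).

(a) P = 0.04023 W  (b) Q = 0.0003321 VAR  (c) S = 0.04024 VA  (d) PF = 1 (lagging)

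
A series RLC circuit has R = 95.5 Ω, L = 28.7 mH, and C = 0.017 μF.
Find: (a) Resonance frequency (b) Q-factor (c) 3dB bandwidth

Step 1 — Resonance condition Im(Z)=0 gives ω₀ = 1/√(LC).
Step 2 — ω₀ = 1/√(0.0287·1.7e-08) = 4.527e+04 rad/s.
Step 3 — f₀ = ω₀/(2π) = 7205 Hz.
Step 4 — Series Q: Q = ω₀L/R = 4.527e+04·0.0287/95.5 = 13.61.
Step 5 — 3dB bandwidth: Δω = ω₀/Q = 3328 rad/s; BW = Δω/(2π) = 529.6 Hz.

(a) f₀ = 7205 Hz  (b) Q = 13.61  (c) BW = 529.6 Hz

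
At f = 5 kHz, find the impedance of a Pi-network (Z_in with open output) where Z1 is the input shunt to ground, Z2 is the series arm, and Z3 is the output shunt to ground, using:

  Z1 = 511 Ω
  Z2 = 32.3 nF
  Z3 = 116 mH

Step 1 — Angular frequency: ω = 2π·f = 2π·5000 = 3.142e+04 rad/s.
Step 2 — Component impedances:
  Z1: Z = R = 511 Ω
  Z2: Z = 1/(jωC) = -j/(ω·C) = 0 - j985.5 Ω
  Z3: Z = jωL = j·3.142e+04·0.116 = 0 + j3644 Ω
Step 3 — With open output, the series arm Z2 and the output shunt Z3 appear in series to ground: Z2 + Z3 = 0 + j2659 Ω.
Step 4 — Parallel with input shunt Z1: Z_in = Z1 || (Z2 + Z3) = 492.8 + j94.71 Ω = 501.8∠10.9° Ω.

Z = 492.8 + j94.71 Ω = 501.8∠10.9° Ω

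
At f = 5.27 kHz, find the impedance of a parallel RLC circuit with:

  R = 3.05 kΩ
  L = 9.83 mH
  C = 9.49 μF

Step 1 — Angular frequency: ω = 2π·f = 2π·5270 = 3.311e+04 rad/s.
Step 2 — Component impedances:
  R: Z = R = 3050 Ω
  L: Z = jωL = j·3.311e+04·0.00983 = 0 + j325.5 Ω
  C: Z = 1/(jωC) = -j/(ω·C) = 0 - j3.182 Ω
Step 3 — Parallel combination: 1/Z_total = 1/R + 1/L + 1/C; Z_total = 0.003386 - j3.214 Ω = 3.214∠-89.9° Ω.

Z = 0.003386 - j3.214 Ω = 3.214∠-89.9° Ω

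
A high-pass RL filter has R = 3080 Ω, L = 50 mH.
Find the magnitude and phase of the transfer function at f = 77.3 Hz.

Step 1 — Angular frequency: ω = 2π·77.3 = 485.7 rad/s.
Step 2 — Transfer function: H(jω) = jωL/(R + jωL).
Step 3 — Numerator jωL = j·24.28; denominator R + jωL = 3080 + j24.28.
Step 4 — H = 6.216e-05 + j0.007884.
Step 5 — Magnitude: |H| = 0.007884 (-42.1 dB); phase: φ = 89.5°.

|H| = 0.007884 (-42.1 dB), φ = 89.5°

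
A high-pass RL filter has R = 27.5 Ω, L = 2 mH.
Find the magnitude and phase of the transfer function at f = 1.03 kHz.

Step 1 — Angular frequency: ω = 2π·1030 = 6472 rad/s.
Step 2 — Transfer function: H(jω) = jωL/(R + jωL).
Step 3 — Numerator jωL = j·12.94; denominator R + jωL = 27.5 + j12.94.
Step 4 — H = 0.1814 + j0.3853.
Step 5 — Magnitude: |H| = 0.4259 (-7.4 dB); phase: φ = 64.8°.

|H| = 0.4259 (-7.4 dB), φ = 64.8°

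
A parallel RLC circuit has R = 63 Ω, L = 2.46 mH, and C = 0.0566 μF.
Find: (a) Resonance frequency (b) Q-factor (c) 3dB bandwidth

Step 1 — Resonance: ω₀ = 1/√(LC) = 1/√(0.00246·5.66e-08) = 8.475e+04 rad/s.
Step 2 — f₀ = ω₀/(2π) = 1.349e+04 Hz.
Step 3 — Parallel Q: Q = R/(ω₀L) = 63/(8.475e+04·0.00246) = 0.3022.
Step 4 — Bandwidth: Δω = ω₀/Q = 2.804e+05 rad/s; BW = Δω/(2π) = 4.463e+04 Hz.

(a) f₀ = 1.349e+04 Hz  (b) Q = 0.3022  (c) BW = 4.463e+04 Hz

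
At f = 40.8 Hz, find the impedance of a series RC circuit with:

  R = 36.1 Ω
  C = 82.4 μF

Step 1 — Angular frequency: ω = 2π·f = 2π·40.8 = 256.4 rad/s.
Step 2 — Component impedances:
  R: Z = R = 36.1 Ω
  C: Z = 1/(jωC) = -j/(ω·C) = 0 - j47.34 Ω
Step 3 — Series combination: Z_total = R + C = 36.1 - j47.34 Ω = 59.53∠-52.7° Ω.

Z = 36.1 - j47.34 Ω = 59.53∠-52.7° Ω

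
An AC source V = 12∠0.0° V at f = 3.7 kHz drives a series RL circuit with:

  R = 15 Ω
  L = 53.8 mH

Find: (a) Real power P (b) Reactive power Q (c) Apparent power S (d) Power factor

Step 1 — Angular frequency: ω = 2π·f = 2π·3700 = 2.325e+04 rad/s.
Step 2 — Component impedances:
  R: Z = R = 15 Ω
  L: Z = jωL = j·2.325e+04·0.0538 = 0 + j1251 Ω
Step 3 — Series combination: Z_total = R + L = 15 + j1251 Ω = 1251∠89.3° Ω.
Step 4 — Source phasor: V = 12∠0.0° V = 12 V.
Step 5 — Current: I = V / Z = 0.000115 - j0.009593 A = 0.009594∠-89.3° A.
Step 6 — Complex power: S = V·I* = 0.001381 + j0.1151 VA.
Step 7 — Real power: P = Re(S) = 0.001381 W.
Step 8 — Reactive power: Q = Im(S) = 0.1151 VAR.
Step 9 — Apparent power: |S| = 0.1151 VA.
Step 10 — Power factor: PF = P/|S| = 0.01199 (lagging).

(a) P = 0.001381 W  (b) Q = 0.1151 VAR  (c) S = 0.1151 VA  (d) PF = 0.01199 (lagging)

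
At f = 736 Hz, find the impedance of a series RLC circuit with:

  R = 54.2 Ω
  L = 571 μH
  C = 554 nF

Step 1 — Angular frequency: ω = 2π·f = 2π·736 = 4624 rad/s.
Step 2 — Component impedances:
  R: Z = R = 54.2 Ω
  L: Z = jωL = j·4624·0.000571 = 0 + j2.641 Ω
  C: Z = 1/(jωC) = -j/(ω·C) = 0 - j390.3 Ω
Step 3 — Series combination: Z_total = R + L + C = 54.2 - j387.7 Ω = 391.5∠-82.0° Ω.

Z = 54.2 - j387.7 Ω = 391.5∠-82.0° Ω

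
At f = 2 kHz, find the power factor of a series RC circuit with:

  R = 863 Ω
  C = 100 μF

Step 1 — Angular frequency: ω = 2π·f = 2π·2000 = 1.257e+04 rad/s.
Step 2 — Component impedances:
  R: Z = R = 863 Ω
  C: Z = 1/(jωC) = -j/(ω·C) = 0 - j0.7958 Ω
Step 3 — Series combination: Z_total = R + C = 863 - j0.7958 Ω = 863∠-0.1° Ω.
Step 4 — Power factor: PF = cos(φ) = Re(Z)/|Z| = 863/863 = 1.
Step 5 — Type: Im(Z) = -0.7958 ⇒ leading (phase φ = -0.1°).

PF = 1 (leading, φ = -0.1°)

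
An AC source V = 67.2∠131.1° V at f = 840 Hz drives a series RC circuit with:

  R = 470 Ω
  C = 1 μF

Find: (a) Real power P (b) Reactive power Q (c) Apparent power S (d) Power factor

Step 1 — Angular frequency: ω = 2π·f = 2π·840 = 5278 rad/s.
Step 2 — Component impedances:
  R: Z = R = 470 Ω
  C: Z = 1/(jωC) = -j/(ω·C) = 0 - j189.5 Ω
Step 3 — Series combination: Z_total = R + C = 470 - j189.5 Ω = 506.8∠-22.0° Ω.
Step 4 — Source phasor: V = 67.2∠131.1° V = -44.18 + j50.64 V.
Step 5 — Current: I = V / Z = -0.1182 + j0.06009 A = 0.1326∠153.1° A.
Step 6 — Complex power: S = V·I* = 8.265 - j3.332 VA.
Step 7 — Real power: P = Re(S) = 8.265 W.
Step 8 — Reactive power: Q = Im(S) = -3.332 VAR.
Step 9 — Apparent power: |S| = 8.911 VA.
Step 10 — Power factor: PF = P/|S| = 0.9275 (leading).

(a) P = 8.265 W  (b) Q = -3.332 VAR  (c) S = 8.911 VA  (d) PF = 0.9275 (leading)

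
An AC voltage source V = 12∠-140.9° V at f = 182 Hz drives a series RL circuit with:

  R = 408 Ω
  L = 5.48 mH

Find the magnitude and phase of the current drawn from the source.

Step 1 — Angular frequency: ω = 2π·f = 2π·182 = 1144 rad/s.
Step 2 — Component impedances:
  R: Z = R = 408 Ω
  L: Z = jωL = j·1144·0.00548 = 0 + j6.267 Ω
Step 3 — Series combination: Z_total = R + L = 408 + j6.267 Ω = 408∠0.9° Ω.
Step 4 — Source phasor: V = 12∠-140.9° V = -9.313 - j7.568 V.
Step 5 — Ohm's law: I = V / Z_total = (-9.313 - j7.568) / (408 + j6.267) = -0.0231 - j0.01819 A.
Step 6 — Convert to polar: |I| = 0.02941 A, ∠I = -141.8°.

I = 0.02941∠-141.8° A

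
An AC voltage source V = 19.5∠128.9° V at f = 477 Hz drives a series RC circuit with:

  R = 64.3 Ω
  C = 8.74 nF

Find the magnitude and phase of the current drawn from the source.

Step 1 — Angular frequency: ω = 2π·f = 2π·477 = 2997 rad/s.
Step 2 — Component impedances:
  R: Z = R = 64.3 Ω
  C: Z = 1/(jωC) = -j/(ω·C) = 0 - j3.818e+04 Ω
Step 3 — Series combination: Z_total = R + C = 64.3 - j3.818e+04 Ω = 3.818e+04∠-89.9° Ω.
Step 4 — Source phasor: V = 19.5∠128.9° V = -12.25 + j15.18 V.
Step 5 — Ohm's law: I = V / Z_total = (-12.25 + j15.18) / (64.3 - j3.818e+04) = -0.0003981 - j0.0003201 A.
Step 6 — Convert to polar: |I| = 0.0005108 A, ∠I = -141.2°.

I = 0.0005108∠-141.2° A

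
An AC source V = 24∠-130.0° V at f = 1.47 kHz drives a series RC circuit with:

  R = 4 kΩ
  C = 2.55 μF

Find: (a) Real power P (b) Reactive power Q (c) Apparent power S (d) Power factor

Step 1 — Angular frequency: ω = 2π·f = 2π·1470 = 9236 rad/s.
Step 2 — Component impedances:
  R: Z = R = 4000 Ω
  C: Z = 1/(jωC) = -j/(ω·C) = 0 - j42.46 Ω
Step 3 — Series combination: Z_total = R + C = 4000 - j42.46 Ω = 4000∠-0.6° Ω.
Step 4 — Source phasor: V = 24∠-130.0° V = -15.43 - j18.39 V.
Step 5 — Current: I = V / Z = -0.003808 - j0.004637 A = 0.006∠-129.4° A.
Step 6 — Complex power: S = V·I* = 0.144 - j0.001528 VA.
Step 7 — Real power: P = Re(S) = 0.144 W.
Step 8 — Reactive power: Q = Im(S) = -0.001528 VAR.
Step 9 — Apparent power: |S| = 0.144 VA.
Step 10 — Power factor: PF = P/|S| = 0.9999 (leading).

(a) P = 0.144 W  (b) Q = -0.001528 VAR  (c) S = 0.144 VA  (d) PF = 0.9999 (leading)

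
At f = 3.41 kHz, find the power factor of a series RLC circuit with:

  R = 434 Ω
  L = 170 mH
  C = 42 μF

Step 1 — Angular frequency: ω = 2π·f = 2π·3410 = 2.143e+04 rad/s.
Step 2 — Component impedances:
  R: Z = R = 434 Ω
  L: Z = jωL = j·2.143e+04·0.17 = 0 + j3642 Ω
  C: Z = 1/(jωC) = -j/(ω·C) = 0 - j1.111 Ω
Step 3 — Series combination: Z_total = R + L + C = 434 + j3641 Ω = 3667∠83.2° Ω.
Step 4 — Power factor: PF = cos(φ) = Re(Z)/|Z| = 434/3667 = 0.1184.
Step 5 — Type: Im(Z) = 3641 ⇒ lagging (phase φ = 83.2°).

PF = 0.1184 (lagging, φ = 83.2°)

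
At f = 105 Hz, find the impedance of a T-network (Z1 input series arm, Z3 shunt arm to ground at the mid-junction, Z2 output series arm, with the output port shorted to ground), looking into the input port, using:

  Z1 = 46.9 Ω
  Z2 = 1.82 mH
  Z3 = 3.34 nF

Step 1 — Angular frequency: ω = 2π·f = 2π·105 = 659.7 rad/s.
Step 2 — Component impedances:
  Z1: Z = R = 46.9 Ω
  Z2: Z = jωL = j·659.7·0.00182 = 0 + j1.201 Ω
  Z3: Z = 1/(jωC) = -j/(ω·C) = 0 - j4.538e+05 Ω
Step 3 — With the output port shorted to ground, the output series arm Z2 runs from the junction to ground; the shunt arm Z3 also runs from the junction to ground. They appear in parallel: Z3 || Z2 = 0 + j1.201 Ω.
Step 4 — Series with input arm Z1: Z_in = Z1 + (Z3 || Z2) = 46.9 + j1.201 Ω = 46.92∠1.5° Ω.

Z = 46.9 + j1.201 Ω = 46.92∠1.5° Ω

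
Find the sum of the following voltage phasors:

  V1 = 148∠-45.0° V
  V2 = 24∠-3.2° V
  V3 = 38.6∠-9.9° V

Step 1 — Convert each phasor to rectangular form:
  V1 = 148·(cos(-45.0°) + j·sin(-45.0°)) = 104.7 - j104.7 V
  V2 = 24·(cos(-3.2°) + j·sin(-3.2°)) = 23.96 - j1.34 V
  V3 = 38.6·(cos(-9.9°) + j·sin(-9.9°)) = 38.03 - j6.636 V
Step 2 — Sum components: V_total = 166.6 - j112.6 V.
Step 3 — Convert to polar: |V_total| = 201.1 V, ∠V_total = -34.1°.

V_total = 201.1∠-34.1° V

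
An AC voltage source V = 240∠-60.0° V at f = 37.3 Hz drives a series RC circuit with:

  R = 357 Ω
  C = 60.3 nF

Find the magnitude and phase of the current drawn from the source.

Step 1 — Angular frequency: ω = 2π·f = 2π·37.3 = 234.4 rad/s.
Step 2 — Component impedances:
  R: Z = R = 357 Ω
  C: Z = 1/(jωC) = -j/(ω·C) = 0 - j7.076e+04 Ω
Step 3 — Series combination: Z_total = R + C = 357 - j7.076e+04 Ω = 7.076e+04∠-89.7° Ω.
Step 4 — Source phasor: V = 240∠-60.0° V = 120 - j207.8 V.
Step 5 — Ohm's law: I = V / Z_total = (120 - j207.8) / (357 - j7.076e+04) = 0.002946 + j0.001681 A.
Step 6 — Convert to polar: |I| = 0.003392 A, ∠I = 29.7°.

I = 0.003392∠29.7° A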